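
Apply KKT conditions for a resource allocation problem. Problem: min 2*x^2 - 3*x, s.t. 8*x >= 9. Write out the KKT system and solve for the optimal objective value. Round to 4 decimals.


Step 1: Try lambda = 0 (constraint inactive).
x_unc = 3/(2*2) = 0.75
Check: 8*0.75 = 6.0 < 9 -- violated!
Step 2: Constraint must be active: 8*x = 9
x* = 9/8 = 1.125
lambda = (2*2*1.125 - 3)/8 = 0.1875
Step 3: Compute optimal value.
f(x*) = 2*1.125^2 - 3*1.125 = -0.8438


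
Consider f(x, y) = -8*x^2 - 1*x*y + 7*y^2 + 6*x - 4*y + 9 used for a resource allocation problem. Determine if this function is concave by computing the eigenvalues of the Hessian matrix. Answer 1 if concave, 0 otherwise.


The Hessian of f(x,y) = -8*x^2 - 1*x*y + 7*y^2 + 6*x - 4*y + 9 is:
H = [[-16, -1], [-1, 14]]
Trace = -16 + 14 = -2
Determinant = -16*14 - (-1)^2 = -225
Discriminant = (-2)^2 - 4*-225 = 904.0
Eigenvalues: lambda_1 = -16.0333, lambda_2 = 14.0333
The function is not concave.

0


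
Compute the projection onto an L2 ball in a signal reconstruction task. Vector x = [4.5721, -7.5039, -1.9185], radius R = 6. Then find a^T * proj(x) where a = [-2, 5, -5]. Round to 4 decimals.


Step 1: Compute ||x|| (intermediates to 6 decimals).
||x|| = sqrt(4.5721^2 + (-7.5039)^2 + (-1.9185)^2) = 8.994068
Step 2: Project.
Since ||x|| > R, scale = R/||x|| = 6/8.994068 = 0.667106, proj(x) = scale * x
proj(x) = [3.050075, -5.005897, -1.279843]
Step 3: Dot product.
a^T * proj(x) = -2*3.050075 + 5*(-5.005897) - 5*(-1.279843) = -24.7304


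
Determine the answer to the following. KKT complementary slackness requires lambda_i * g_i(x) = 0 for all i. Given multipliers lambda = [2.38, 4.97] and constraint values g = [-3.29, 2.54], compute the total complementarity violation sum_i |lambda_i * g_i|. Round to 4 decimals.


KKT complementary slackness check:
lambda_1 * g_1 = 2.38 * -3.29 = -7.8302
lambda_2 * g_2 = 4.97 * 2.54 = 12.6238
Total violation = 7.8302 + 12.6238 = 20.454


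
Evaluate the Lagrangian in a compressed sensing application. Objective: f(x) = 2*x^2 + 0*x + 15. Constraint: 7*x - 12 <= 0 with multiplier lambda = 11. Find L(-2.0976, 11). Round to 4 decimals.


Step 1: Evaluate f(x).
f(-2.0976) = 2*(-2.0976)^2 + 0*(-2.0976) + 15 = 23.7999
Step 2: Evaluate g(x).
g(-2.0976) = 7*-2.0976 - 12 = -26.6832
Step 3: Compute Lagrangian.
L = 23.7999 + 11*-26.6832 = -269.7153


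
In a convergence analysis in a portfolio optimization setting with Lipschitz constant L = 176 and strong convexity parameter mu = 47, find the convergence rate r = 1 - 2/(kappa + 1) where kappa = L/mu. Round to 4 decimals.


Step 1: Compute the condition number.
kappa = L/mu = 176/47 = 3.7447
Step 2: Compute the convergence rate.
r = 1 - 2/(kappa + 1) = 1 - 2*mu/(L + mu) = (L - mu)/(L + mu) = 129/223 = 0.5785


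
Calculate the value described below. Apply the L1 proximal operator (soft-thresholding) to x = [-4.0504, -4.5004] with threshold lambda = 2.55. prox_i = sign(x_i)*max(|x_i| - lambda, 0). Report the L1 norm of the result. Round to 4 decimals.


Soft-thresholding with lambda = 2.55:
prox(-4.0504) = sign(-4.0504)*max(|-4.0504| - 2.55, 0) = -1.5004
prox(-4.5004) = sign(-4.5004)*max(|-4.5004| - 2.55, 0) = -1.9504
prox(x) = [-1.5004, -1.9504]
||prox(x)||_1 = 1.5004 + 1.9504 = 3.4508


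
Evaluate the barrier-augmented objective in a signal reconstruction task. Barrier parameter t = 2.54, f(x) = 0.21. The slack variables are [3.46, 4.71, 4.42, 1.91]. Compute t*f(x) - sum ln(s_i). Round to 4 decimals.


Step 1: Compute log-barrier.
ln values: [1.2413, 1.5497, 1.4861, 0.6471]
phi = -(1.2413 + 1.5497 + 1.4861 + 0.6471) = -4.9242
Step 2: Compute augmented objective.
t*f(x) = 2.54*0.21 = 0.5334
Total = 0.5334 - 4.9242 = -4.3908


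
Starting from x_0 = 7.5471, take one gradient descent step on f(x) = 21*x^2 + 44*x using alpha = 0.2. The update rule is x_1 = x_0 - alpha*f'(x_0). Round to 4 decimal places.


We compute the gradient at x_0 and apply the update.
f'(x) = 42*x + 44
f'(7.5471) = 42*7.5471 + 44 = 360.9782
x_1 = 7.5471 - 0.2*360.9782 = -64.6485


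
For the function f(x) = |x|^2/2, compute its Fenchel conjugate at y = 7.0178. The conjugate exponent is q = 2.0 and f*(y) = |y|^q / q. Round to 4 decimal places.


The conjugate exponent q satisfies 1/p + 1/q = 1.
p = 2, so q = 2/(2 - 1) = 2.0
|y|^q = 7.0178^2.0 = 49.2495
f*(7.0178) = 49.2495 / 2.0 = 24.6248


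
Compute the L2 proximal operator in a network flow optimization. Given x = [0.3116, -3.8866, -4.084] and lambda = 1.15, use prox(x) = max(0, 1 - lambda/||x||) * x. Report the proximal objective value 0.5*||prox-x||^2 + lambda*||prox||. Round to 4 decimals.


Step 1: Compute ||x||.
||x|| = 5.6464
Step 2: Compute scaling factor.
scale = max(0, 1 - 1.15/5.6464) = 0.7963
Step 3: prox(x) = [0.2481, -3.095, -3.2522]
||prox(x)|| = 4.4964
Step 4: Proximal objective.
0.5*||prox-x||^2 = 0.6613
lambda*||prox|| = 5.1709
Total = 5.8321


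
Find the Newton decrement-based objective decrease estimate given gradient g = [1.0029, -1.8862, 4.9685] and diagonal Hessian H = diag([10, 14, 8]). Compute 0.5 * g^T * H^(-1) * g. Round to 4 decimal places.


Step 1: H is diagonal, so H^(-1) * g = [0.1003, -0.1347, 0.6211].
Step 2: g^T H^(-1) g = sum_i g_i^2 / H_ii
  = (1.0029)^2/10 + (-1.8862)^2/14 + (4.9685)^2/8
  = 0.1006 + 0.2541 + 3.0857 = 3.4405
Step 3: Objective decrease = 0.5 * g^T H^(-1) g = 1.7202


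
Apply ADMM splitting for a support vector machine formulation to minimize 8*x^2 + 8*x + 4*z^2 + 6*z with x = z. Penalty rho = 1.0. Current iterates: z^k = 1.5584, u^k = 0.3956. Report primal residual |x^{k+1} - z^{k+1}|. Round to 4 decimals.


ADMM iteration with rho = 1.0, z^k = 1.5584, u^k = 0.3956
Step 1: x-update.
Minimize 8*x^2 + 8*x + (1.0/2)*(x - 1.5584 + 0.3956)^2
FOC: (2*8 + 1.0)*x = -8 + 1.0*(1.5584 - 0.3956)
x^{k+1} = -0.4022
Step 2: z-update.
Minimize 4*z^2 + 6*z + (1.0/2)*(-0.4022 - z + 0.3956)^2
FOC: (2*4 + 1.0)*z = -6 + 1.0*(-0.4022 + 0.3956)
z^{k+1} = -0.6674
Step 3: u-update.
u^{k+1} = 0.3956 - 0.4022 + 0.6674 = 0.6608
Step 4: Primal residual = |-0.4022 + 0.6674| = 0.2652


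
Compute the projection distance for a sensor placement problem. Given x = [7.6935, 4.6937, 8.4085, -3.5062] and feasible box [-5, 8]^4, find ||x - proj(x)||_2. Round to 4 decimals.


Project each component onto [-5, 8].
clip(7.6935) = 7.6935, clip(4.6937) = 4.6937, clip(8.4085) = 8.0, clip(-3.5062) = -3.5062
Projection = [7.6935, 4.6937, 8.0, -3.5062]
Squared diffs: [0.0, 0.0, 0.1669, 0.0]
Distance = sqrt(0.1669) = 0.4085


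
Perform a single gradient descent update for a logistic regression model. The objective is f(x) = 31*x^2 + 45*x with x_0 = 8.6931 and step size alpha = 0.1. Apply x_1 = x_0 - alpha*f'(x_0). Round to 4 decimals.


We compute the gradient at x_0 and apply the update.
f'(x) = 62*x + 45
f'(8.6931) = 62*8.6931 + 45 = 583.9722
x_1 = 8.6931 - 0.1*583.9722 = -49.7041


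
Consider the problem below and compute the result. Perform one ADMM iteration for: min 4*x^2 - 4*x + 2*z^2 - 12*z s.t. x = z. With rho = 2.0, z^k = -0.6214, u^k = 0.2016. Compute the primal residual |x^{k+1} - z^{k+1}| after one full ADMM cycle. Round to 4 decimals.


ADMM iteration with rho = 2.0, z^k = -0.6214, u^k = 0.2016
Step 1: x-update.
Minimize 4*x^2 - 4*x + (2.0/2)*(x + 0.6214 + 0.2016)^2
FOC: (2*4 + 2.0)*x = 4 + 2.0*(-0.6214 - 0.2016)
x^{k+1} = 0.2354
Step 2: z-update.
Minimize 2*z^2 - 12*z + (2.0/2)*(0.2354 - z + 0.2016)^2
FOC: (2*2 + 2.0)*z = 12 + 2.0*(0.2354 + 0.2016)
z^{k+1} = 2.1457
Step 3: u-update.
u^{k+1} = 0.2016 + 0.2354 - 2.1457 = -1.7087
Step 4: Primal residual = |0.2354 - 2.1457| = 1.9103


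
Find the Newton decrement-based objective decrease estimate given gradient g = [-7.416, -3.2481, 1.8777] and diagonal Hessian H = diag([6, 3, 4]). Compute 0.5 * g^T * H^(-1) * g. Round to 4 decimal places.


Step 1: H is diagonal, so H^(-1) * g = [-1.236, -1.0827, 0.4694].
Step 2: g^T H^(-1) g = sum_i g_i^2 / H_ii
  = (-7.416)^2/6 + (-3.2481)^2/3 + (1.8777)^2/4
  = 9.1662 + 3.5167 + 0.8814 = 13.5643
Step 3: Objective decrease = 0.5 * g^T H^(-1) g = 6.7822


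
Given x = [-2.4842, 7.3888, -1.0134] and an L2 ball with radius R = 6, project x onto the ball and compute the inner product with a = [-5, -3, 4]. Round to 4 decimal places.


Step 1: Compute ||x|| (intermediates to 6 decimals).
||x|| = sqrt((-2.4842)^2 + 7.3888^2 + (-1.0134)^2) = 7.860827
Step 2: Project.
Since ||x|| > R, scale = R/||x|| = 6/7.860827 = 0.763278, proj(x) = scale * x
proj(x) = [-1.896135, 5.639708, -0.773506]
Step 3: Dot product.
a^T * proj(x) = -5*(-1.896135) - 3*5.639708 + 4*(-0.773506) = -10.5325


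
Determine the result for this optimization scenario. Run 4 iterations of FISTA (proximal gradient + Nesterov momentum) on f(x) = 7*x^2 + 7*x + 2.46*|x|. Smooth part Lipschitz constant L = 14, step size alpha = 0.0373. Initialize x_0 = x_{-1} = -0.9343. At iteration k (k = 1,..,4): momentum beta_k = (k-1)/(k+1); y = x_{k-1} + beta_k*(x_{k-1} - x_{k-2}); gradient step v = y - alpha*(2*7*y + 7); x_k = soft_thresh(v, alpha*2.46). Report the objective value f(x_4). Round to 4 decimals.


FISTA on f(x) = 7*x^2 + 7*x + 2.46*|x|
L = 14, alpha = 0.0373
Iteration 1: beta = 0.0, y = -0.9343 + 0.0*(-0.9343 + 0.9343) = -0.9343
  grad(y) = -6.0802, v = y - alpha*grad = -0.7075
  prox(v) = soft_thresh(-0.7075, 0.0918) = -0.6158
Iteration 2: beta = 0.3333, y = -0.6158 + 0.3333*(-0.6158 + 0.9343) = -0.5096
  grad(y) = -0.1339, v = y - alpha*grad = -0.5046
  prox(v) = soft_thresh(-0.5046, 0.0918) = -0.4128
Iteration 3: beta = 0.5, y = -0.4128 + 0.5*(-0.4128 + 0.6158) = -0.3113
  grad(y) = 2.6412, v = y - alpha*grad = -0.4099
  prox(v) = soft_thresh(-0.4099, 0.0918) = -0.3181
Iteration 4: beta = 0.6, y = -0.3181 + 0.6*(-0.3181 + 0.4128) = -0.2613
  grad(y) = 3.3421, v = y - alpha*grad = -0.3859
  prox(v) = soft_thresh(-0.3859, 0.0918) = -0.2942
f(x_4) = 7*(-0.2942)^2 + 7*(-0.2942) + 2.46*|-0.2942| = -0.7298


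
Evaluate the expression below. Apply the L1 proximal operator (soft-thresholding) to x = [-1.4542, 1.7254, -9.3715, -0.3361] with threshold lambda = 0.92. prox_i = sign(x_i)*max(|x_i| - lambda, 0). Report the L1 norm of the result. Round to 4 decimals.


Soft-thresholding with lambda = 0.92:
prox(-1.4542) = sign(-1.4542)*max(|-1.4542| - 0.92, 0) = -0.5342
prox(1.7254) = sign(1.7254)*max(|1.7254| - 0.92, 0) = 0.8054
prox(-9.3715) = sign(-9.3715)*max(|-9.3715| - 0.92, 0) = -8.4515
prox(-0.3361) = sign(-0.3361)*max(|-0.3361| - 0.92, 0) = 0.0
prox(x) = [-0.5342, 0.8054, -8.4515, 0.0]
||prox(x)||_1 = 0.5342 + 0.8054 + 8.4515 + 0.0 = 9.7911


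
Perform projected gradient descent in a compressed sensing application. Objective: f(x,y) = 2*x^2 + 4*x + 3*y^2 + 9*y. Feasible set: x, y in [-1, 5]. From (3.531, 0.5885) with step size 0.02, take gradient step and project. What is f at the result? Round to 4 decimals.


Step 1: Compute gradient at (3.531, 0.5885).
grad_x = 2*2*3.531 + 4 = 18.124
grad_y = 2*3*0.5885 + 9 = 12.531
Step 2: Gradient step.
x_raw = 3.531 - 0.02*18.124 = 3.1685
y_raw = 0.5885 - 0.02*12.531 = 0.3379
Step 3: Project onto [-1, 5].
x_proj = clip(3.1685) = 3.1685
y_proj = clip(0.3379) = 0.3379
Step 4: Evaluate f.
f(3.1685, 0.3379) = 36.1365


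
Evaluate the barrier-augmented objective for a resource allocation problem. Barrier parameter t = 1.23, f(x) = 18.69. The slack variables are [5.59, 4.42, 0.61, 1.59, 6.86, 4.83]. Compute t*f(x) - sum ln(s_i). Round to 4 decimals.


Step 1: Compute log-barrier.
ln values: [1.721, 1.4861, -0.4943, 0.4637, 1.9257, 1.5748]
phi = -(1.721 + 1.4861 - 0.4943 + 0.4637 + 1.9257 + 1.5748) = -6.6771
Step 2: Compute augmented objective.
t*f(x) = 1.23*18.69 = 22.9887
Total = 22.9887 - 6.6771 = 16.3116


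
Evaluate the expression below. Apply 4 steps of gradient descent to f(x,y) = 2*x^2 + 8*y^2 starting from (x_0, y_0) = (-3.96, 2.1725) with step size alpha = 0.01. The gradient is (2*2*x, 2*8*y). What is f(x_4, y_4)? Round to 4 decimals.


Gradient descent on f(x,y) = 2*x^2 + 8*y^2.
Starting point: (-3.96, 2.1725), alpha = 0.01
Step 1: grad_x = 2*2*-3.96 = -15.84, grad_y = 2*8*2.1725 = 34.76
  x_1 = -3.96 - 0.01*-15.84 = -3.8016
  y_1 = 2.1725 - 0.01*34.76 = 1.8249
Step 2: grad_x = 2*2*-3.8016 = -15.2064, grad_y = 2*8*1.8249 = 29.1984
  x_2 = -3.8016 - 0.01*-15.2064 = -3.6495
  y_2 = 1.8249 - 0.01*29.1984 = 1.5329
Step 3: grad_x = 2*2*-3.6495 = -14.5981, grad_y = 2*8*1.5329 = 24.5267
  x_3 = -3.6495 - 0.01*-14.5981 = -3.5036
  y_3 = 1.5329 - 0.01*24.5267 = 1.2876
Step 4: grad_x = 2*2*-3.5036 = -14.0142, grad_y = 2*8*1.2876 = 20.6024
  x_4 = -3.5036 - 0.01*-14.0142 = -3.3634
  y_4 = 1.2876 - 0.01*20.6024 = 1.0816
f(-3.3634, 1.0816) = 2*(-3.3634)^2 + 8*1.0816^2 = 31.9844


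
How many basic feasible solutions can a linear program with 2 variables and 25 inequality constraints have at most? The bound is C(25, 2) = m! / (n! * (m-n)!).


Each vertex corresponds to some choice of n active constraints out of m, so the number of vertices is at most C(m, n) = m! / (n!(m-n)!).
m = 25, n = 2
Numerator: 25 * 24
Denominator: 2! = 2
C(25, 2) = 300


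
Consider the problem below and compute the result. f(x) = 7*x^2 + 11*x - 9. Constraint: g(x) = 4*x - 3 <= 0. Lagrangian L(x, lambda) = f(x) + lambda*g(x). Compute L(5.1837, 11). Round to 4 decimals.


Step 1: Evaluate f(x).
f(5.1837) = 7*5.1837^2 + 11*5.1837 - 9 = 236.1159
Step 2: Evaluate g(x).
g(5.1837) = 4*5.1837 - 3 = 17.7348
Step 3: Compute Lagrangian.
L = 236.1159 + 11*17.7348 = 431.1987


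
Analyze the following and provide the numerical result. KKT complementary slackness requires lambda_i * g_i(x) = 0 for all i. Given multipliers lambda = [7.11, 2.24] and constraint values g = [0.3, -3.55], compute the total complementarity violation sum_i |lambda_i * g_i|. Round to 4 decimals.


KKT complementary slackness check:
lambda_1 * g_1 = 7.11 * 0.3 = 2.133
lambda_2 * g_2 = 2.24 * -3.55 = -7.952
Total violation = 2.133 + 7.952 = 10.085


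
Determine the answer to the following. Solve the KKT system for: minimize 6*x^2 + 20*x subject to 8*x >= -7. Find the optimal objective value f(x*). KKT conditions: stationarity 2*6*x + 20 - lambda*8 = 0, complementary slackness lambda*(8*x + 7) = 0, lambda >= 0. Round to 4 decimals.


Step 1: Try lambda = 0 (constraint inactive).
x_unc = -20/(2*6) = -1.6667
Check: 8*-1.6667 = -13.3336 < -7 -- violated!
Step 2: Constraint must be active: 8*x = -7
x* = -7/8 = -0.875
lambda = (2*6*(-0.875) + 20)/8 = 1.1875
Step 3: Compute optimal value.
f(x*) = 6*(-0.875)^2 + 20*(-0.875) = -12.9063


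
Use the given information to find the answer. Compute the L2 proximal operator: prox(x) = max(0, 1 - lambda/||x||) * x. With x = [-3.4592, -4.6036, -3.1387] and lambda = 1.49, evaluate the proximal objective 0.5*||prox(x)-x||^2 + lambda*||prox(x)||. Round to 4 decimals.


Step 1: Compute ||x||.
||x|| = 6.5582
Step 2: Compute scaling factor.
scale = max(0, 1 - 1.49/6.5582) = 0.7728
Step 3: prox(x) = [-2.6733, -3.5577, -2.4256]
||prox(x)|| = 5.0682
Step 4: Proximal objective.
0.5*||prox-x||^2 = 1.1101
lambda*||prox|| = 7.5516
Total = 8.6617


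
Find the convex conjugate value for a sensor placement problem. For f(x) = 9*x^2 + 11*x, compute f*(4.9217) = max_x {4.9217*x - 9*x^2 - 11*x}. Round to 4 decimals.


f*(y) = sup_x {y*x - a*x^2 - b*x} = sup_x {(y-b)*x - a*x^2}
FOC: (y - b) - 2a*x = 0 => x* = (y - b)/(2a)
x* = (4.9217 - 11)/(2*9) = -0.3377
f*(4.9217) = (y-b)^2/(4a) = (4.9217 - 11)^2/(4*9)
= 36.9457/36 = 1.0263


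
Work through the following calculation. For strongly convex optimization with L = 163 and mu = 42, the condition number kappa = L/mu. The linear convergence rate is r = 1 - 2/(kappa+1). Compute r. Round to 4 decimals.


Step 1: Compute the condition number.
kappa = L/mu = 163/42 = 3.881
Step 2: Compute the convergence rate.
r = 1 - 2/(kappa + 1) = 1 - 2*mu/(L + mu) = (L - mu)/(L + mu) = 121/205 = 0.5902


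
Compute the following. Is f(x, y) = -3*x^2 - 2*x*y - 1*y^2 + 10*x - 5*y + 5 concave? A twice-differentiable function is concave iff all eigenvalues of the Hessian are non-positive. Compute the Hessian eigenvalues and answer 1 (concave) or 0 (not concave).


The Hessian of f(x,y) = -3*x^2 - 2*x*y - 1*y^2 + 10*x - 5*y + 5 is:
H = [[-6, -2], [-2, -2]]
Trace = -6 - 2 = -8
Determinant = -6*-2 - (-2)^2 = 8
Discriminant = (-8)^2 - 4*8 = 32.0
Eigenvalues: lambda_1 = -6.8284, lambda_2 = -1.1716
The function is concave.

1


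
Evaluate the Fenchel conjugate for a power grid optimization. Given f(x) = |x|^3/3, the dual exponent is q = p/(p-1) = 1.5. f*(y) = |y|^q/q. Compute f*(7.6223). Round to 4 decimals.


The conjugate exponent q satisfies 1/p + 1/q = 1.
p = 3, so q = 3/(3 - 1) = 1.5
|y|^q = 7.6223^1.5 = 21.044
f*(7.6223) = 21.044 / 1.5 = 14.0294


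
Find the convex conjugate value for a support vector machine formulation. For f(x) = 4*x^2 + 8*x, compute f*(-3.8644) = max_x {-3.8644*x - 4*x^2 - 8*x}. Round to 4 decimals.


f*(y) = sup_x {y*x - a*x^2 - b*x} = sup_x {(y-b)*x - a*x^2}
FOC: (y - b) - 2a*x = 0 => x* = (y - b)/(2a)
x* = (-3.8644 - 8)/(2*4) = -1.4831
f*(-3.8644) = (y-b)^2/(4a) = (-3.8644 - 8)^2/(4*4)
= 140.764/16 = 8.7977


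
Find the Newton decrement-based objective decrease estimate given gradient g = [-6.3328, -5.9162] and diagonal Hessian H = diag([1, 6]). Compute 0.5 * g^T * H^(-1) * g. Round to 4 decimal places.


Step 1: H is diagonal, so H^(-1) * g = [-6.3328, -0.986].
Step 2: g^T H^(-1) g = sum_i g_i^2 / H_ii
  = (-6.3328)^2/1 + (-5.9162)^2/6
  = 40.1044 + 5.8336 = 45.9379
Step 3: Objective decrease = 0.5 * g^T H^(-1) g = 22.969


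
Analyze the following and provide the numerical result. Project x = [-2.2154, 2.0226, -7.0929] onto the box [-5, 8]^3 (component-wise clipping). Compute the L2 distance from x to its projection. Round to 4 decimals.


Project each component onto [-5, 8].
clip(-2.2154) = -2.2154, clip(2.0226) = 2.0226, clip(-7.0929) = -5.0
Projection = [-2.2154, 2.0226, -5.0]
Squared diffs: [0.0, 0.0, 4.3802]
Distance = sqrt(4.3802) = 2.0929


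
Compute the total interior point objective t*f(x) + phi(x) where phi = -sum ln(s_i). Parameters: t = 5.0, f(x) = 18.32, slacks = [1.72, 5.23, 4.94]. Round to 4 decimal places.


Step 1: Compute log-barrier.
ln values: [0.5423, 1.6544, 1.5974]
phi = -(0.5423 + 1.6544 + 1.5974) = -3.7941
Step 2: Compute augmented objective.
t*f(x) = 5.0*18.32 = 91.6
Total = 91.6 - 3.7941 = 87.8059


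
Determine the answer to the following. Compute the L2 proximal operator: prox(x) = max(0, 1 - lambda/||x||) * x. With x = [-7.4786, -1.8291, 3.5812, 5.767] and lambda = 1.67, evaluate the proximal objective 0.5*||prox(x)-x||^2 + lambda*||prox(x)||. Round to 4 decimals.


Step 1: Compute ||x||.
||x|| = 10.2644
Step 2: Compute scaling factor.
scale = max(0, 1 - 1.67/10.2644) = 0.8373
Step 3: prox(x) = [-6.2618, -1.5315, 2.9985, 4.8287]
||prox(x)|| = 8.5944
Step 4: Proximal objective.
0.5*||prox-x||^2 = 1.3945
lambda*||prox|| = 14.3526
Total = 15.7471


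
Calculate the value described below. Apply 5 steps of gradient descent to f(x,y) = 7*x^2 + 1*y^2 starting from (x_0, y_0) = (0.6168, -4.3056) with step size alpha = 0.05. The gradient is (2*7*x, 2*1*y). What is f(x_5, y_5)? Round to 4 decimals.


Gradient descent on f(x,y) = 7*x^2 + 1*y^2.
Starting point: (0.6168, -4.3056), alpha = 0.05
Step 1: grad_x = 2*7*0.6168 = 8.6352, grad_y = 2*1*-4.3056 = -8.6112
  x_1 = 0.6168 - 0.05*8.6352 = 0.185
  y_1 = -4.3056 - 0.05*-8.6112 = -3.875
Step 2: grad_x = 2*7*0.185 = 2.5906, grad_y = 2*1*-3.875 = -7.7501
  x_2 = 0.185 - 0.05*2.5906 = 0.0555
  y_2 = -3.875 - 0.05*-7.7501 = -3.4875
Step 3: grad_x = 2*7*0.0555 = 0.7772, grad_y = 2*1*-3.4875 = -6.9751
  x_3 = 0.0555 - 0.05*0.7772 = 0.0167
  y_3 = -3.4875 - 0.05*-6.9751 = -3.1388
Step 4: grad_x = 2*7*0.0167 = 0.2332, grad_y = 2*1*-3.1388 = -6.2776
  x_4 = 0.0167 - 0.05*0.2332 = 0.005
  y_4 = -3.1388 - 0.05*-6.2776 = -2.8249
Step 5: grad_x = 2*7*0.005 = 0.0699, grad_y = 2*1*-2.8249 = -5.6498
  x_5 = 0.005 - 0.05*0.0699 = 0.0015
  y_5 = -2.8249 - 0.05*-5.6498 = -2.5424
f(0.0015, -2.5424) = 7*0.0015^2 + 1*(-2.5424)^2 = 6.4639


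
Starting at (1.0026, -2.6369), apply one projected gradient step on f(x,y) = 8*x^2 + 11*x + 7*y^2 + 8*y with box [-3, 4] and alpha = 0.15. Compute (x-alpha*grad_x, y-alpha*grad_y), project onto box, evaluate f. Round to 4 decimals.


Step 1: Compute gradient at (1.0026, -2.6369).
grad_x = 2*8*1.0026 + 11 = 27.0416
grad_y = 2*7*-2.6369 + 8 = -28.9166
Step 2: Gradient step.
x_raw = 1.0026 - 0.15*27.0416 = -3.0536
y_raw = -2.6369 - 0.15*-28.9166 = 1.7006
Step 3: Project onto [-3, 4].
x_proj = clip(-3.0536) = -3.0
y_proj = clip(1.7006) = 1.7006
Step 4: Evaluate f.
f(-3.0, 1.7006) = 72.8488


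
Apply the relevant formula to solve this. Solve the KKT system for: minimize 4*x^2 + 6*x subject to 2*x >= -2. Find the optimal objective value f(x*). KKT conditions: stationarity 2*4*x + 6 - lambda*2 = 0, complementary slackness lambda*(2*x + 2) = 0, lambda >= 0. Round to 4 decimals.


Step 1: Try lambda = 0 (constraint inactive).
Stationarity: 2*4*x + 6 = 0
x* = -6/(2*4) = -0.75
Check constraint: 2*-0.75 = -1.5 >= -2 -- satisfied.
Step 2: Compute optimal value.
f(x*) = 4*(-0.75)^2 + 6*(-0.75) = -2.25


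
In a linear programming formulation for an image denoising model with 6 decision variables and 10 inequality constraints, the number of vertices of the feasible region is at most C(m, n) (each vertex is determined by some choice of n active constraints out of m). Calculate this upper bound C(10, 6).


Each vertex corresponds to some choice of n active constraints out of m, so the number of vertices is at most C(m, n) = m! / (n!(m-n)!).
m = 10, n = 6
Numerator: 10 * 9 * 8 * 7 * 6 * 5
Denominator: 6! = 720
C(10, 6) = 210


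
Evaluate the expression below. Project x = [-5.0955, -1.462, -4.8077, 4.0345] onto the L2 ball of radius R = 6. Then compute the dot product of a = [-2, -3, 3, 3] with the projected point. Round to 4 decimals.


Step 1: Compute ||x|| (intermediates to 6 decimals).
||x|| = sqrt((-5.0955)^2 + (-1.462)^2 + (-4.8077)^2 + 4.0345^2) = 8.215396
Step 2: Project.
Since ||x|| > R, scale = R/||x|| = 6/8.215396 = 0.730336, proj(x) = scale * x
proj(x) = [-3.721427, -1.067751, -3.511236, 2.946541]
Step 3: Dot product.
a^T * proj(x) = -2*(-3.721427) - 3*(-1.067751) + 3*(-3.511236) + 3*2.946541 = 8.952


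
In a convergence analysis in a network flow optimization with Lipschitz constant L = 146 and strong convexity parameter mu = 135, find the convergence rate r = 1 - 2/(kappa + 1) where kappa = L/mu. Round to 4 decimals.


Step 1: Compute the condition number.
kappa = L/mu = 146/135 = 1.0815
Step 2: Compute the convergence rate.
r = 1 - 2/(kappa + 1) = 1 - 2*mu/(L + mu) = (L - mu)/(L + mu) = 11/281 = 0.0391


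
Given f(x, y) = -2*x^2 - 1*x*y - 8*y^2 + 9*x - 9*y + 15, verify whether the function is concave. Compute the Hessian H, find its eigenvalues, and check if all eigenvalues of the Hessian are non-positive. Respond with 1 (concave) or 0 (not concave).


The Hessian of f(x,y) = -2*x^2 - 1*x*y - 8*y^2 + 9*x - 9*y + 15 is:
H = [[-4, -1], [-1, -16]]
Trace = -4 - 16 = -20
Determinant = -4*-16 - (-1)^2 = 63
Discriminant = (-20)^2 - 4*63 = 148.0
Eigenvalues: lambda_1 = -16.0828, lambda_2 = -3.9172
The function is concave.

1


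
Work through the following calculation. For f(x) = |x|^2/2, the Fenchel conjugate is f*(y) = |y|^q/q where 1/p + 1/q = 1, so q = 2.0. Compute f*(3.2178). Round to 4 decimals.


The conjugate exponent q satisfies 1/p + 1/q = 1.
p = 2, so q = 2/(2 - 1) = 2.0
|y|^q = 3.2178^2.0 = 10.3542
f*(3.2178) = 10.3542 / 2.0 = 5.1771


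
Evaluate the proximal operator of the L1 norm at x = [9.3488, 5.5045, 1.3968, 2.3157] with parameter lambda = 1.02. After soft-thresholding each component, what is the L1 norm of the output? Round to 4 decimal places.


Soft-thresholding with lambda = 1.02:
prox(9.3488) = sign(9.3488)*max(|9.3488| - 1.02, 0) = 8.3288
prox(5.5045) = sign(5.5045)*max(|5.5045| - 1.02, 0) = 4.4845
prox(1.3968) = sign(1.3968)*max(|1.3968| - 1.02, 0) = 0.3768
prox(2.3157) = sign(2.3157)*max(|2.3157| - 1.02, 0) = 1.2957
prox(x) = [8.3288, 4.4845, 0.3768, 1.2957]
||prox(x)||_1 = 8.3288 + 4.4845 + 0.3768 + 1.2957 = 14.4858


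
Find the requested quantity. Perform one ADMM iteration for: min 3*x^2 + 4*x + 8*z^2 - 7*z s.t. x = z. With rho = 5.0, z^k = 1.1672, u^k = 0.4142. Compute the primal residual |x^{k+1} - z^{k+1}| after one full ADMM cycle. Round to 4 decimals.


ADMM iteration with rho = 5.0, z^k = 1.1672, u^k = 0.4142
Step 1: x-update.
Minimize 3*x^2 + 4*x + (5.0/2)*(x - 1.1672 + 0.4142)^2
FOC: (2*3 + 5.0)*x = -4 + 5.0*(1.1672 - 0.4142)
x^{k+1} = -0.0214
Step 2: z-update.
Minimize 8*z^2 - 7*z + (5.0/2)*(-0.0214 - z + 0.4142)^2
FOC: (2*8 + 5.0)*z = 7 + 5.0*(-0.0214 + 0.4142)
z^{k+1} = 0.4269
Step 3: u-update.
u^{k+1} = 0.4142 - 0.0214 - 0.4269 = -0.034
Step 4: Primal residual = |-0.0214 - 0.4269| = 0.4482


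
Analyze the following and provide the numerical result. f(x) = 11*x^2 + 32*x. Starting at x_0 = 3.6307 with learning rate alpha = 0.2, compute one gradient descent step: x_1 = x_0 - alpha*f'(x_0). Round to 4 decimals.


We compute the gradient at x_0 and apply the update.
f'(x) = 22*x + 32
f'(3.6307) = 22*3.6307 + 32 = 111.8754
x_1 = 3.6307 - 0.2*111.8754 = -18.7444


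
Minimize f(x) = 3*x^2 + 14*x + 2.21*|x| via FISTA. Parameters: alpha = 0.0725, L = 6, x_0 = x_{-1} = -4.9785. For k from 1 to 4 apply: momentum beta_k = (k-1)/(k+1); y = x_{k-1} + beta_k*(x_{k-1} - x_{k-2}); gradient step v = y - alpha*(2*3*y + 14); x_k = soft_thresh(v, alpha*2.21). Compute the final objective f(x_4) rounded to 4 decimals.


FISTA on f(x) = 3*x^2 + 14*x + 2.21*|x|
L = 6, alpha = 0.0725
Iteration 1: beta = 0.0, y = -4.9785 + 0.0*(-4.9785 + 4.9785) = -4.9785
  grad(y) = -15.871, v = y - alpha*grad = -3.8279
  prox(v) = soft_thresh(-3.8279, 0.1602) = -3.6676
Iteration 2: beta = 0.3333, y = -3.6676 + 0.3333*(-3.6676 + 4.9785) = -3.2307
  grad(y) = -5.384, v = y - alpha*grad = -2.8403
  prox(v) = soft_thresh(-2.8403, 0.1602) = -2.6801
Iteration 3: beta = 0.5, y = -2.6801 + 0.5*(-2.6801 + 3.6676) = -2.1863
  grad(y) = 0.882, v = y - alpha*grad = -2.2503
  prox(v) = soft_thresh(-2.2503, 0.1602) = -2.0901
Iteration 4: beta = 0.6, y = -2.0901 + 0.6*(-2.0901 + 2.6801) = -1.736
  grad(y) = 3.5838, v = y - alpha*grad = -1.9959
  prox(v) = soft_thresh(-1.9959, 0.1602) = -1.8356
f(x_4) = 3*(-1.8356)^2 + 14*(-1.8356) + 2.21*|-1.8356| = -11.5335


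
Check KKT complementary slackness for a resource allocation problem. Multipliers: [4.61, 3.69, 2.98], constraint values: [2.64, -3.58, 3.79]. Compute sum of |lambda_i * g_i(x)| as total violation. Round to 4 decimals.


KKT complementary slackness check:
lambda_1 * g_1 = 4.61 * 2.64 = 12.1704
lambda_2 * g_2 = 3.69 * -3.58 = -13.2102
lambda_3 * g_3 = 2.98 * 3.79 = 11.2942
Total violation = 12.1704 + 13.2102 + 11.2942 = 36.6748


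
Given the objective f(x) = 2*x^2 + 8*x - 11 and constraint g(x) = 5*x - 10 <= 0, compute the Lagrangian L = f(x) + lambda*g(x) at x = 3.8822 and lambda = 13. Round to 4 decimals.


Step 1: Evaluate f(x).
f(3.8822) = 2*3.8822^2 + 8*3.8822 - 11 = 50.2006
Step 2: Evaluate g(x).
g(3.8822) = 5*3.8822 - 10 = 9.411
Step 3: Compute Lagrangian.
L = 50.2006 + 13*9.411 = 172.5436


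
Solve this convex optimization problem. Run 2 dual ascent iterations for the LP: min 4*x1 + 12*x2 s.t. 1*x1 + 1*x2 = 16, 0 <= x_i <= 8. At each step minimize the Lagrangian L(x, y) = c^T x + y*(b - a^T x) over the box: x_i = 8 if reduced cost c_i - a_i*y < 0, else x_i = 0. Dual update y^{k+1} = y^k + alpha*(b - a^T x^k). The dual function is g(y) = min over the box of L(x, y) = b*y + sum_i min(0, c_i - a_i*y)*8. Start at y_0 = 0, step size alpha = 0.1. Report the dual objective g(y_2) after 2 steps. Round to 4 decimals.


Dual ascent for LP: min 4*x1 + 12*x2, 1*x1 + 1*x2 = 16, 0 <= x_i <= 8
Step 1: y^k = 0.0, reduced costs: (4.0, 12.0)
  x^k = (0.0, 0.0), subgradient = b - a^T x = 16.0
  y^{k+1} = 0.0 + 0.1*16.0 = 1.6
Step 2: y^k = 1.6, reduced costs: (2.4, 10.4)
  x^k = (0.0, 0.0), subgradient = b - a^T x = 16.0
  y^{k+1} = 1.6 + 0.1*16.0 = 3.2
Dual objective at y_2 = 3.2: reduced costs (0.8, 8.8), box minimizer x = (0.0, 0.0)
g(y_2) = b*y + (c1 - a1*y)*x1 + (c2 - a2*y)*x2 = 16*3.2 + 0.8*0.0 + 8.8*0.0 = 51.2 + 0.0 + 0.0 = 51.2


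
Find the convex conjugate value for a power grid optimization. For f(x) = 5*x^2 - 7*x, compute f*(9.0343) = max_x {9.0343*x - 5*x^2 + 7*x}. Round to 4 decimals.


f*(y) = sup_x {y*x - a*x^2 - b*x} = sup_x {(y-b)*x - a*x^2}
FOC: (y - b) - 2a*x = 0 => x* = (y - b)/(2a)
x* = (9.0343 + 7)/(2*5) = 1.6034
f*(9.0343) = (y-b)^2/(4a) = (9.0343 + 7)^2/(4*5)
= 257.0988/20 = 12.8549


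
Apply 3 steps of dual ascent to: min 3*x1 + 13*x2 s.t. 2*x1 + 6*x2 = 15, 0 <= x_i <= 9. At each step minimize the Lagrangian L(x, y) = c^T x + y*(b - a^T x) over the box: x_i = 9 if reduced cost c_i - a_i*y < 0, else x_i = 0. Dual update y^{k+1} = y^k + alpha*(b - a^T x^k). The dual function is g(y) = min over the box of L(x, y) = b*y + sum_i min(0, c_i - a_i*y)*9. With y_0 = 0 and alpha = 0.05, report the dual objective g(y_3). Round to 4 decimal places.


Dual ascent for LP: min 3*x1 + 13*x2, 2*x1 + 6*x2 = 15, 0 <= x_i <= 9
Step 1: y^k = 0.0, reduced costs: (3.0, 13.0)
  x^k = (0.0, 0.0), subgradient = b - a^T x = 15.0
  y^{k+1} = 0.0 + 0.05*15.0 = 0.75
Step 2: y^k = 0.75, reduced costs: (1.5, 8.5)
  x^k = (0.0, 0.0), subgradient = b - a^T x = 15.0
  y^{k+1} = 0.75 + 0.05*15.0 = 1.5
Step 3: y^k = 1.5, reduced costs: (0.0, 4.0)
  x^k = (0.0, 0.0), subgradient = b - a^T x = 15.0
  y^{k+1} = 1.5 + 0.05*15.0 = 2.25
Dual objective at y_3 = 2.25: reduced costs (-1.5, -0.5), box minimizer x = (9.0, 9.0)
g(y_3) = b*y + (c1 - a1*y)*x1 + (c2 - a2*y)*x2 = 15*2.25 + (-1.5)*9.0 + (-0.5)*9.0 = 33.75 - 13.5 - 4.5 = 15.75


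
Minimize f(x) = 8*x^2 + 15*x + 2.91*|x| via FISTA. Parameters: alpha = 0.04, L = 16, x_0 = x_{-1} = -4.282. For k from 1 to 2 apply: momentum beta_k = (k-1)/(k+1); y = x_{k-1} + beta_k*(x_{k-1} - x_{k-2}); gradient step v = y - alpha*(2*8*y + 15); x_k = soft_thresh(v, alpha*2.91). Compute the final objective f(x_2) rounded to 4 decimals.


FISTA on f(x) = 8*x^2 + 15*x + 2.91*|x|
L = 16, alpha = 0.04
Iteration 1: beta = 0.0, y = -4.282 + 0.0*(-4.282 + 4.282) = -4.282
  grad(y) = -53.512, v = y - alpha*grad = -2.1415
  prox(v) = soft_thresh(-2.1415, 0.1164) = -2.0251
Iteration 2: beta = 0.3333, y = -2.0251 + 0.3333*(-2.0251 + 4.282) = -1.2728
  grad(y) = -5.3652, v = y - alpha*grad = -1.0582
  prox(v) = soft_thresh(-1.0582, 0.1164) = -0.9418
f(x_2) = 8*(-0.9418)^2 + 15*(-0.9418) + 2.91*|-0.9418| = -4.2904


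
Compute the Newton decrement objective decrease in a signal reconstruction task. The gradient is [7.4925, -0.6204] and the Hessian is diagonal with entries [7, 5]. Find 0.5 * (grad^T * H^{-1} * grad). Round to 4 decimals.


Step 1: H is diagonal, so H^(-1) * g = [1.0704, -0.1241].
Step 2: g^T H^(-1) g = sum_i g_i^2 / H_ii
  = (7.4925)^2/7 + (-0.6204)^2/5
  = 8.0197 + 0.077 = 8.0966
Step 3: Objective decrease = 0.5 * g^T H^(-1) g = 4.0483


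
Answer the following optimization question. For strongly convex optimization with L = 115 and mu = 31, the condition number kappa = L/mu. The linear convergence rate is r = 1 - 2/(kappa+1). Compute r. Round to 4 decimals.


Step 1: Compute the condition number.
kappa = L/mu = 115/31 = 3.7097
Step 2: Compute the convergence rate.
r = 1 - 2/(kappa + 1) = 1 - 2*mu/(L + mu) = (L - mu)/(L + mu) = 84/146 = 0.5753


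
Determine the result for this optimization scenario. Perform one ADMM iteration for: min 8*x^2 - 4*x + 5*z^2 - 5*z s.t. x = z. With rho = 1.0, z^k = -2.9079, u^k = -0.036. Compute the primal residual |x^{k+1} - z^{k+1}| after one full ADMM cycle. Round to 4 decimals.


ADMM iteration with rho = 1.0, z^k = -2.9079, u^k = -0.036
Step 1: x-update.
Minimize 8*x^2 - 4*x + (1.0/2)*(x + 2.9079 - 0.036)^2
FOC: (2*8 + 1.0)*x = 4 + 1.0*(-2.9079 + 0.036)
x^{k+1} = 0.0664
Step 2: z-update.
Minimize 5*z^2 - 5*z + (1.0/2)*(0.0664 - z - 0.036)^2
FOC: (2*5 + 1.0)*z = 5 + 1.0*(0.0664 - 0.036)
z^{k+1} = 0.4573
Step 3: u-update.
u^{k+1} = -0.036 + 0.0664 - 0.4573 = -0.4269
Step 4: Primal residual = |0.0664 - 0.4573| = 0.3909


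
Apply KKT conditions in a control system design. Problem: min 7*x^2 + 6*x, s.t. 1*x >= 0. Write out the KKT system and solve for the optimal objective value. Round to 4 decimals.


Step 1: Try lambda = 0 (constraint inactive).
x_unc = -6/(2*7) = -0.4286
Check: 1*-0.4286 = -0.4286 < 0 -- violated!
Step 2: Constraint must be active: 1*x = 0
x* = 0/1 = 0.0
lambda = (2*7*0.0 + 6)/1 = 6.0
Step 3: Compute optimal value.
f(x*) = 7*0.0^2 + 6*0.0 = 0.0


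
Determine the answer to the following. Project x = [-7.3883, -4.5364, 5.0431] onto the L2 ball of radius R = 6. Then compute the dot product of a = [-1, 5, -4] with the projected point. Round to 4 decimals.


Step 1: Compute ||x|| (intermediates to 6 decimals).
||x|| = sqrt((-7.3883)^2 + (-4.5364)^2 + 5.0431^2) = 10.029893
Step 2: Project.
Since ||x|| > R, scale = R/||x|| = 6/10.029893 = 0.598212, proj(x) = scale * x
proj(x) = [-4.41977, -2.713729, 3.016843]
Step 3: Dot product.
a^T * proj(x) = -1*(-4.41977) + 5*(-2.713729) - 4*3.016843 = -21.2162


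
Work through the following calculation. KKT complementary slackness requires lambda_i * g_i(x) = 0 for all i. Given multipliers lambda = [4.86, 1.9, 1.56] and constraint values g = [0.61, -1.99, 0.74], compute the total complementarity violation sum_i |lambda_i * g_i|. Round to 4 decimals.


KKT complementary slackness check:
lambda_1 * g_1 = 4.86 * 0.61 = 2.9646
lambda_2 * g_2 = 1.9 * -1.99 = -3.781
lambda_3 * g_3 = 1.56 * 0.74 = 1.1544
Total violation = 2.9646 + 3.781 + 1.1544 = 7.9


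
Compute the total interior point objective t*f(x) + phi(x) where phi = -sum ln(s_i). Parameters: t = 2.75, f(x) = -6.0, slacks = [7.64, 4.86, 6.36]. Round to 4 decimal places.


Step 1: Compute log-barrier.
ln values: [2.0334, 1.581, 1.85]
phi = -(2.0334 + 1.581 + 1.85) = -5.4645
Step 2: Compute augmented objective.
t*f(x) = 2.75*-6.0 = -16.5
Total = -16.5 - 5.4645 = -21.9645


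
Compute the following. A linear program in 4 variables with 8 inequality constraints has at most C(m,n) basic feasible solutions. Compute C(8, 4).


Each vertex corresponds to some choice of n active constraints out of m, so the number of vertices is at most C(m, n) = m! / (n!(m-n)!).
m = 8, n = 4
Numerator: 8 * 7 * 6 * 5
Denominator: 4! = 24
C(8, 4) = 70


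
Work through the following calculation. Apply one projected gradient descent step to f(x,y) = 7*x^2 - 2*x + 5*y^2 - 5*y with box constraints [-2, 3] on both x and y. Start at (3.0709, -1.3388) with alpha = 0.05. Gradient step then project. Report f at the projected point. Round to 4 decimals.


Step 1: Compute gradient at (3.0709, -1.3388).
grad_x = 2*7*3.0709 - 2 = 40.9926
grad_y = 2*5*-1.3388 - 5 = -18.388
Step 2: Gradient step.
x_raw = 3.0709 - 0.05*40.9926 = 1.0213
y_raw = -1.3388 - 0.05*-18.388 = -0.4194
Step 3: Project onto [-2, 3].
x_proj = clip(1.0213) = 1.0213
y_proj = clip(-0.4194) = -0.4194
Step 4: Evaluate f.
f(1.0213, -0.4194) = 8.2349


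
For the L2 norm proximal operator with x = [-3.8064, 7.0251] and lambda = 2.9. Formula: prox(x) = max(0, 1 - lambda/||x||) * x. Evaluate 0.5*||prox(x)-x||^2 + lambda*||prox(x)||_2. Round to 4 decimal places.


Step 1: Compute ||x||.
||x|| = 7.99
Step 2: Compute scaling factor.
scale = max(0, 1 - 2.9/7.99) = 0.637
Step 3: prox(x) = [-2.4249, 4.4753]
||prox(x)|| = 5.09
Step 4: Proximal objective.
0.5*||prox-x||^2 = 4.205
lambda*||prox|| = 14.761
Total = 18.9661


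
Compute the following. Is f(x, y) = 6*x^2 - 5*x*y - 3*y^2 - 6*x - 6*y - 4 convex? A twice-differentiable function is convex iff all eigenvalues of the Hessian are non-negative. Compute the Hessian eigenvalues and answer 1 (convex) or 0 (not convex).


The Hessian of f(x,y) = 6*x^2 - 5*x*y - 3*y^2 - 6*x - 6*y - 4 is:
H = [[12, -5], [-5, -6]]
Trace = 12 - 6 = 6
Determinant = 12*-6 - (-5)^2 = -97
Discriminant = (6)^2 - 4*-97 = 424.0
Eigenvalues: lambda_1 = -7.2956, lambda_2 = 13.2956
The function is not convex.

0


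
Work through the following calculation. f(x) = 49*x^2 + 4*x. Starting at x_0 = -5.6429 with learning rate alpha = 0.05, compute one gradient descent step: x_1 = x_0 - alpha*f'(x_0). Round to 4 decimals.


We compute the gradient at x_0 and apply the update.
f'(x) = 98*x + 4
f'(-5.6429) = 98*-5.6429 + 4 = -549.0042
x_1 = -5.6429 - 0.05*-549.0042 = 21.8073


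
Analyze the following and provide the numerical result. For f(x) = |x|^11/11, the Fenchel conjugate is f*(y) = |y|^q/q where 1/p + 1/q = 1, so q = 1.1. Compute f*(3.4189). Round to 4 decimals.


The conjugate exponent q satisfies 1/p + 1/q = 1.
p = 11, so q = 11/(11 - 1) = 1.1
|y|^q = 3.4189^1.1 = 3.8661
f*(3.4189) = 3.8661 / 1.1 = 3.5147


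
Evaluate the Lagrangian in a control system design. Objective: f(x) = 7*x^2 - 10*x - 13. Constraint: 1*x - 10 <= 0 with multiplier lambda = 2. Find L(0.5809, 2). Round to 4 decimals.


Step 1: Evaluate f(x).
f(0.5809) = 7*0.5809^2 - 10*0.5809 - 13 = -16.4469
Step 2: Evaluate g(x).
g(0.5809) = 1*0.5809 - 10 = -9.4191
Step 3: Compute Lagrangian.
L = -16.4469 + 2*-9.4191 = -35.2851


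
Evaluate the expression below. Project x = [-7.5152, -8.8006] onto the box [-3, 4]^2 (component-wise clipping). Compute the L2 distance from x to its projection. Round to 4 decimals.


Project each component onto [-3, 4].
clip(-7.5152) = -3.0, clip(-8.8006) = -3.0
Projection = [-3.0, -3.0]
Squared diffs: [20.387, 33.647]
Distance = sqrt(54.034) = 7.3508


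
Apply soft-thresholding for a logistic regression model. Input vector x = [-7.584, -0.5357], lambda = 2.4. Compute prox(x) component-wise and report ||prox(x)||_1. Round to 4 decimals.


Soft-thresholding with lambda = 2.4:
prox(-7.584) = sign(-7.584)*max(|-7.584| - 2.4, 0) = -5.184
prox(-0.5357) = sign(-0.5357)*max(|-0.5357| - 2.4, 0) = 0.0
prox(x) = [-5.184, 0.0]
||prox(x)||_1 = 5.184 + 0.0 = 5.184


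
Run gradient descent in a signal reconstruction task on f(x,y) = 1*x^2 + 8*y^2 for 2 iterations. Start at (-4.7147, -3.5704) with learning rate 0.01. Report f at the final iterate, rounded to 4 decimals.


Gradient descent on f(x,y) = 1*x^2 + 8*y^2.
Starting point: (-4.7147, -3.5704), alpha = 0.01
Step 1: grad_x = 2*1*-4.7147 = -9.4294, grad_y = 2*8*-3.5704 = -57.1264
  x_1 = -4.7147 - 0.01*-9.4294 = -4.6204
  y_1 = -3.5704 - 0.01*-57.1264 = -2.9991
Step 2: grad_x = 2*1*-4.6204 = -9.2408, grad_y = 2*8*-2.9991 = -47.9862
  x_2 = -4.6204 - 0.01*-9.2408 = -4.528
  y_2 = -2.9991 - 0.01*-47.9862 = -2.5193
f(-4.528, -2.5193) = 1*(-4.528)^2 + 8*(-2.5193)^2 = 71.2767


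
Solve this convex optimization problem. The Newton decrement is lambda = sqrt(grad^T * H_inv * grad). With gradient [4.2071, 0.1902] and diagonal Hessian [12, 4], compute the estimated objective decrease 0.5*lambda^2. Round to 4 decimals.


Step 1: H is diagonal, so H^(-1) * g = [0.3506, 0.0476].
Step 2: g^T H^(-1) g = sum_i g_i^2 / H_ii
  = (4.2071)^2/12 + (0.1902)^2/4
  = 1.475 + 0.009 = 1.484
Step 3: Objective decrease = 0.5 * g^T H^(-1) g = 0.742


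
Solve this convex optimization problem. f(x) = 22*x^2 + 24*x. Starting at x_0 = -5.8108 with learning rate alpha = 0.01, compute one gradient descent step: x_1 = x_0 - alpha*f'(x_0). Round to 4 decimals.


We compute the gradient at x_0 and apply the update.
f'(x) = 44*x + 24
f'(-5.8108) = 44*-5.8108 + 24 = -231.6752
x_1 = -5.8108 - 0.01*-231.6752 = -3.494


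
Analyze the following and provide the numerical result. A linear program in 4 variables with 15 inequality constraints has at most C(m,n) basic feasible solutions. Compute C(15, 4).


Each vertex corresponds to some choice of n active constraints out of m, so the number of vertices is at most C(m, n) = m! / (n!(m-n)!).
m = 15, n = 4
Numerator: 15 * 14 * 13 * 12
Denominator: 4! = 24
C(15, 4) = 1365


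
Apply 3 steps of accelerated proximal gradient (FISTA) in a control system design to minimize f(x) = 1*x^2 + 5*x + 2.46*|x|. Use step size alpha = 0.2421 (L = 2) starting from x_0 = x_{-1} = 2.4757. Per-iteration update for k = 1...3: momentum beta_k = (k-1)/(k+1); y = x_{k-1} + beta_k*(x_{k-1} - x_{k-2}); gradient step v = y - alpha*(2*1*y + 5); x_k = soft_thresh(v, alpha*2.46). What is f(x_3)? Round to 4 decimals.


FISTA on f(x) = 1*x^2 + 5*x + 2.46*|x|
L = 2, alpha = 0.2421
Iteration 1: beta = 0.0, y = 2.4757 + 0.0*(2.4757 - 2.4757) = 2.4757
  grad(y) = 9.9514, v = y - alpha*grad = 0.0665
  prox(v) = soft_thresh(0.0665, 0.5956) = 0.0
Iteration 2: beta = 0.3333, y = 0.0 + 0.3333*(0.0 - 2.4757) = -0.8252
  grad(y) = 3.3495, v = y - alpha*grad = -1.6362
  prox(v) = soft_thresh(-1.6362, 0.5956) = -1.0406
Iteration 3: beta = 0.5, y = -1.0406 + 0.5*(-1.0406 - 0.0) = -1.5609
  grad(y) = 1.8782, v = y - alpha*grad = -2.0156
  prox(v) = soft_thresh(-2.0156, 0.5956) = -1.42
f(x_3) = 1*(-1.42)^2 + 5*(-1.42) + 2.46*|-1.42| = -1.5904
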